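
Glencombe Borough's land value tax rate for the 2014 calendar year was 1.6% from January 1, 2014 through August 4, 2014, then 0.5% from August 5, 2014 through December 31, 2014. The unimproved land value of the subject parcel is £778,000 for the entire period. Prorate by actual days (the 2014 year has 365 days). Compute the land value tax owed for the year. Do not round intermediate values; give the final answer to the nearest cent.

£8,954.46

January 1 – August 4, 2014: 216 days at 1.6% → £778,000 × 1.6% × 216/365 = £7,366.4877
August 5 – December 31, 2014: 149 days at 0.5% → £778,000 × 0.5% × 149/365 = £1,587.9726
Total = £8,954.4603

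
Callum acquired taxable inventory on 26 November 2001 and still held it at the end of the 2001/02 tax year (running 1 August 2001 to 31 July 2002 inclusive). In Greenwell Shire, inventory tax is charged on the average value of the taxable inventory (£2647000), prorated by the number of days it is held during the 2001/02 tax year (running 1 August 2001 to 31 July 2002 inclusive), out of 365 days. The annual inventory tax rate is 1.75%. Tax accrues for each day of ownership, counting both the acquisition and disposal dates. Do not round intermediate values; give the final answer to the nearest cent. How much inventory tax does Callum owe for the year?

£31473.92

Days held (26 November 2001 – 31 July 2002): 248 out of 365
Tax = £2647000 × 1.75% × 248/365 = £31473.9178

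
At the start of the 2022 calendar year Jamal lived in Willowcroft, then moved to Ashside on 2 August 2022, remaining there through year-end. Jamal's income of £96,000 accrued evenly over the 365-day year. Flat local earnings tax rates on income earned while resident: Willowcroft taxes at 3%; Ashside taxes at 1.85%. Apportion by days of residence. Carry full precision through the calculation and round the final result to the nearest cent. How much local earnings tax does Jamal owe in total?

£2,420.25

Willowcroft, 1 January – 1 August 2022: 213 days → £96,000 × 3% × 213/365 = £1,680.6575
Ashside, 2 August – 31 December 2022: 152 days → £96,000 × 1.85% × 152/365 = £739.5945
Total = £2,420.2521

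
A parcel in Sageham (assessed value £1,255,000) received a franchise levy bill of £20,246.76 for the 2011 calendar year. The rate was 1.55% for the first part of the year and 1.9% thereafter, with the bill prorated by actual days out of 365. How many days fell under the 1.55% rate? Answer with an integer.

Let d = days at the first rate; then 365 − d days at the second rate.
£1,255,000 × [1.55%·d + 1.9%·(365−d)] / 365 = £20,246.76
Solving gives d = 299, so the new rate took effect on 27 Oct 2011.

299 days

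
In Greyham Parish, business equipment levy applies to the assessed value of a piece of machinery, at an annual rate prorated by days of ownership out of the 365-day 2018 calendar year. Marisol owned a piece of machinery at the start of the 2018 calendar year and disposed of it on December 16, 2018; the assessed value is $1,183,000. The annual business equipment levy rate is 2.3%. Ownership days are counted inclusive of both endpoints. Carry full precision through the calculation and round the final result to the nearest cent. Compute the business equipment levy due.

Days held (January 1 – December 16, 2018): 350 out of 365
Tax = $1,183,000 × 2.3% × 350/365 = $26,090.8219

$26,090.82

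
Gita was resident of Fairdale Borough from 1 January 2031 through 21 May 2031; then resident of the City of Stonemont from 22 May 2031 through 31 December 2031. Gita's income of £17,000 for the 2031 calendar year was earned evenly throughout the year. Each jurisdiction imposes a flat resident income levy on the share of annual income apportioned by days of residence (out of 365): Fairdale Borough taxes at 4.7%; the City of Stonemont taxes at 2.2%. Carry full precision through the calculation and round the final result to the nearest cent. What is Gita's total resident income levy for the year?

£538.18

Fairdale Borough, 1 January – 21 May 2031: 141 days → £17,000 × 4.7% × 141/365 = £308.6548
The City of Stonemont, 22 May – 31 December 2031: 224 days → £17,000 × 2.2% × 224/365 = £229.5233
Total = £538.1781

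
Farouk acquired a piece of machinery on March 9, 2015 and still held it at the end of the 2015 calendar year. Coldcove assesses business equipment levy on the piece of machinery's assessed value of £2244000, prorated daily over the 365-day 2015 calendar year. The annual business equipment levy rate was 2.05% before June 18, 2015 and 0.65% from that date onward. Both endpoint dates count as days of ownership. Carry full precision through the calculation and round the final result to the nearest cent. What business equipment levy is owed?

March 9 – June 17, 2015: 101 days at 2.05% → £2244000 × 2.05% × 101/365 = £12729.3205
June 18 – December 31, 2015: 197 days at 0.65% → £2244000 × 0.65% × 197/365 = £7872.4438
Total = £20601.7644

£20601.76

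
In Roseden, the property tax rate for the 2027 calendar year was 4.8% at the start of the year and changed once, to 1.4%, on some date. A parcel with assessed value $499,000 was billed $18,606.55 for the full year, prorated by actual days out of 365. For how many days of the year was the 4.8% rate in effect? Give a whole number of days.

250 days

Let d = days at the first rate; then 365 − d days at the second rate.
$499,000 × [4.8%·d + 1.4%·(365−d)] / 365 = $18,606.55
Solving gives d = 250, so the new rate took effect on September 8, 2027.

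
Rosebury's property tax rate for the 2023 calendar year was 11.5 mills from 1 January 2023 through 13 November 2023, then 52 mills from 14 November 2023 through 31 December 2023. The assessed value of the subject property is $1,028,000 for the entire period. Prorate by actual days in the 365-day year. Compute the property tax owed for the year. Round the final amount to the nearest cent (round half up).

1 January – 13 November 2023: 317 days at 11.5 mills → $1,028,000 × 1.15% × 317/365 = $10,267.3260
14 November – 31 December 2023: 48 days at 52 mills → $1,028,000 × 5.2% × 48/365 = $7,029.8301
Total = $17,297.1562

$17,297.16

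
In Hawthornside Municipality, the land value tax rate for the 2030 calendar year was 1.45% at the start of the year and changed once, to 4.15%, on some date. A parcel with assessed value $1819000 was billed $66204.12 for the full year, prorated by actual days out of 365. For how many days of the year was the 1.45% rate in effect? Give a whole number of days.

Let d = days at the first rate; then 365 − d days at the second rate.
$1819000 × [1.45%·d + 4.15%·(365−d)] / 365 = $66204.12
Solving gives d = 69, so the new rate took effect on March 11, 2030.

69 days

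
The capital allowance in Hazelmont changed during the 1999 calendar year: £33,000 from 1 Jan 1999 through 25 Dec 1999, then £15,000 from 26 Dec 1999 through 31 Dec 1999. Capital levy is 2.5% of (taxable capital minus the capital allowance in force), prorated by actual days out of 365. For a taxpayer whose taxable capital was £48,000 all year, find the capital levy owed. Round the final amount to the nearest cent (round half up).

1 Jan – 25 Dec 1999: 359 days, exemption £33,000 → (£48,000 − £33,000) × 2.5% × 359/365 = £368.8356
26 Dec – 31 Dec 1999: 6 days, exemption £15,000 → (£48,000 − £15,000) × 2.5% × 6/365 = £13.5616
Total = £382.3973

£382.40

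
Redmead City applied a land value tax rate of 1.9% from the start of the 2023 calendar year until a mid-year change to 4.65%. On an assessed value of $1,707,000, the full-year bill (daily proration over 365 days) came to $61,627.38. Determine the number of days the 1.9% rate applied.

138 days

Let d = days at the first rate; then 365 − d days at the second rate.
$1,707,000 × [1.9%·d + 4.65%·(365−d)] / 365 = $61,627.38
Solving gives d = 138, so the new rate took effect on May 19, 2023.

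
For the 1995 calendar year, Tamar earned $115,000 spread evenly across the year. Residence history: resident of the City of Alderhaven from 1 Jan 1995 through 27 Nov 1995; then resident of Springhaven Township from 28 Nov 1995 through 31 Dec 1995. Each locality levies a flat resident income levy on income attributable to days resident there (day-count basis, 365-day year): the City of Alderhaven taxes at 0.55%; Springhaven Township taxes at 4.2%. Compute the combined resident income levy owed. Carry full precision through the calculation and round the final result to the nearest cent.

The City of Alderhaven, 1 Jan – 27 Nov 1995: 331 days → $115,000 × 0.55% × 331/365 = $573.5822
Springhaven Township, 28 Nov – 31 Dec 1995: 34 days → $115,000 × 4.2% × 34/365 = $449.9178
Total = $1,023.5000

$1,023.50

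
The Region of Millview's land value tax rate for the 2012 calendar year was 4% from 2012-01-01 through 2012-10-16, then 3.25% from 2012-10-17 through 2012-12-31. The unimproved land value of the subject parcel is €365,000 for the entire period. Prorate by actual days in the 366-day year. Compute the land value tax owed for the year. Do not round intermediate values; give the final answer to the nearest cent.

€14,031.56

2012-01-01 to 2012-10-16: 290 days at 4% → €365,000 × 4% × 290/366 = €11,568.3060
2012-10-17 to 2012-12-31: 76 days at 3.25% → €365,000 × 3.25% × 76/366 = €2,463.2514
Total = €14,031.5574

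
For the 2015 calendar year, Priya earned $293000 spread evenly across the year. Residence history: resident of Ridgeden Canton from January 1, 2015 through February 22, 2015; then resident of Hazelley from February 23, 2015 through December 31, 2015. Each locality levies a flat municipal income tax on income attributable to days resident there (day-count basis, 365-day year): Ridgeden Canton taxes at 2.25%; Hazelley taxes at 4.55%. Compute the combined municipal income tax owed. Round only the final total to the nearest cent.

Ridgeden Canton, January 1 – February 22, 2015: 53 days → $293000 × 2.25% × 53/365 = $957.2671
Hazelley, February 23 – December 31, 2015: 312 days → $293000 × 4.55% × 312/365 = $11395.6932
Total = $12352.9603

$12352.96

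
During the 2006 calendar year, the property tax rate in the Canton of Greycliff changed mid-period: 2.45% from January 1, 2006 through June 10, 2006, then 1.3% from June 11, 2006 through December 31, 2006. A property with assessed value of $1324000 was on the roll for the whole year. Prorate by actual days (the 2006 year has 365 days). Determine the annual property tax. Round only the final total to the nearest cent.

$23928.13

January 1 – June 10, 2006: 161 days at 2.45% → $1324000 × 2.45% × 161/365 = $14308.2685
June 11 – December 31, 2006: 204 days at 1.3% → $1324000 × 1.3% × 204/365 = $9619.8575
Total = $23928.1260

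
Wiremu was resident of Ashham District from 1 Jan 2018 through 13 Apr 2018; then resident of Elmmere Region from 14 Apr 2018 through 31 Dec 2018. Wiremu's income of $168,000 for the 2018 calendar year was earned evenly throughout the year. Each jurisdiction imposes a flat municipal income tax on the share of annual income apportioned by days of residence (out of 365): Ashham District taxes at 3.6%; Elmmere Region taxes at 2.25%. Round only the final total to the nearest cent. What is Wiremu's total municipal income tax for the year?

Ashham District, 1 Jan – 13 Apr 2018: 103 days → $168,000 × 3.6% × 103/365 = $1,706.6959
Elmmere Region, 14 Apr – 31 Dec 2018: 262 days → $168,000 × 2.25% × 262/365 = $2,713.3151
Total = $4,420.0110

$4,420.01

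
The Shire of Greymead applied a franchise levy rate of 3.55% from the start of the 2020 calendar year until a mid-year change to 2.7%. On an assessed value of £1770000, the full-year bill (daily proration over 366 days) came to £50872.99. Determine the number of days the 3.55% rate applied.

Let d = days at the first rate; then 366 − d days at the second rate.
£1770000 × [3.55%·d + 2.7%·(366−d)] / 366 = £50872.99
Solving gives d = 75, so the new rate took effect on 16 March 2020.

75 days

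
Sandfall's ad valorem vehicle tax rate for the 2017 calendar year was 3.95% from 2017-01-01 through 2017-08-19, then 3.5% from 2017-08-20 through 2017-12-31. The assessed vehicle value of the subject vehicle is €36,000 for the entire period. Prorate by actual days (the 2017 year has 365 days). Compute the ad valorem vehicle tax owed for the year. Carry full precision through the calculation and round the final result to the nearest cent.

2017-01-01 to 2017-08-19: 231 days at 3.95% → €36,000 × 3.95% × 231/365 = €899.9507
2017-08-20 to 2017-12-31: 134 days at 3.5% → €36,000 × 3.5% × 134/365 = €462.5753
Total = €1,362.5260

€1,362.53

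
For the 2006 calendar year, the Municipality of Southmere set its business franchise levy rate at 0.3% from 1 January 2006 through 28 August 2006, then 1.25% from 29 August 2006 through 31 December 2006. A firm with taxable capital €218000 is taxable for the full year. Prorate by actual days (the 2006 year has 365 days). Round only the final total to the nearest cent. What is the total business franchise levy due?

€1363.25

1 January – 28 August 2006: 240 days at 0.3% → €218000 × 0.3% × 240/365 = €430.0274
29 August – 31 December 2006: 125 days at 1.25% → €218000 × 1.25% × 125/365 = €933.2192
Total = €1363.2466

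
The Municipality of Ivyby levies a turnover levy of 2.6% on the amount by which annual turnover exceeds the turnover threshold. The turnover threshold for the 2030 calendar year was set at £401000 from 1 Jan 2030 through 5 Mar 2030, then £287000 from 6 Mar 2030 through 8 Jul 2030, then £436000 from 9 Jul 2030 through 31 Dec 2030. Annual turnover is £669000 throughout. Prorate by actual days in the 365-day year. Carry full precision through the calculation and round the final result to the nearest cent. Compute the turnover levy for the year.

£7544.27

1 Jan – 5 Mar 2030: 64 days, exemption £401000 → (£669000 − £401000) × 2.6% × 64/365 = £1221.7863
6 Mar – 8 Jul 2030: 125 days, exemption £287000 → (£669000 − £287000) × 2.6% × 125/365 = £3401.3699
9 Jul – 31 Dec 2030: 176 days, exemption £436000 → (£669000 − £436000) × 2.6% × 176/365 = £2921.1178
Total = £7544.2740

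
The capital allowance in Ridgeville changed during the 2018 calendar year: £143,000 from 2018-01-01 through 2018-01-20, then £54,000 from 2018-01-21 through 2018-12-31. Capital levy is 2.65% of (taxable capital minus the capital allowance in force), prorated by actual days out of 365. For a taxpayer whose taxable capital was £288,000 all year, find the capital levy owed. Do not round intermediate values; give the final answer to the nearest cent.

2018-01-01 to 2018-01-20: 20 days, exemption £143,000 → (£288,000 − £143,000) × 2.65% × 20/365 = £210.5479
2018-01-21 to 2018-12-31: 345 days, exemption £54,000 → (£288,000 − £54,000) × 2.65% × 345/365 = £5,861.2192
Total = £6,071.7671

£6,071.77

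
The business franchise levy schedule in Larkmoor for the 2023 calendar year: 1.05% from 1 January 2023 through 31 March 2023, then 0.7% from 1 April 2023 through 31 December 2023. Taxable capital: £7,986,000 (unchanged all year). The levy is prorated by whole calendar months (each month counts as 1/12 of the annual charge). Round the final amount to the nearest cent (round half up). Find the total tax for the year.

£62,889.75

1 January – 31 March 2023: 3 months at 1.05% → £7,986,000 × 1.05% × 3/12 = £20,963.2500
1 April – 31 December 2023: 9 months at 0.7% → £7,986,000 × 0.7% × 9/12 = £41,926.5000
Total = £62,889.7500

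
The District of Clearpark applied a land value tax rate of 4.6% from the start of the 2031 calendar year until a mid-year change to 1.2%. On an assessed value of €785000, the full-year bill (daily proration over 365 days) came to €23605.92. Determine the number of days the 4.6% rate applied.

Let d = days at the first rate; then 365 − d days at the second rate.
€785000 × [4.6%·d + 1.2%·(365−d)] / 365 = €23605.92
Solving gives d = 194, so the new rate took effect on July 14, 2031.

194 days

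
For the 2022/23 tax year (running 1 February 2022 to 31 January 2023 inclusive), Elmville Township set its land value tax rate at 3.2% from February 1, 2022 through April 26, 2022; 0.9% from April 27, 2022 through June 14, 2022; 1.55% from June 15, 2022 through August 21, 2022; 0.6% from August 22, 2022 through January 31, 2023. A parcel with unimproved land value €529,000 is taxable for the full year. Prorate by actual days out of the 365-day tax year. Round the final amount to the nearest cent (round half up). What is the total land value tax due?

€7,526.29

February 1 – April 26, 2022: 85 days at 3.2% → €529,000 × 3.2% × 85/365 = €3,942.1370
April 27 – June 14, 2022: 49 days at 0.9% → €529,000 × 0.9% × 49/365 = €639.1479
June 15 – August 21, 2022: 68 days at 1.55% → €529,000 × 1.55% × 68/365 = €1,527.5781
August 22, 2022 – January 31, 2023: 163 days at 0.6% → €529,000 × 0.6% × 163/365 = €1,417.4301
Total = €7,526.2932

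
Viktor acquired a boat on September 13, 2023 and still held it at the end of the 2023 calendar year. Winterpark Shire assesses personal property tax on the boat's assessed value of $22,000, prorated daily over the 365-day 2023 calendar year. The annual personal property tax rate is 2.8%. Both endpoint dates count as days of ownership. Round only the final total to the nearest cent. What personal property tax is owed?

$185.64

Days held (September 13 – December 31, 2023): 110 out of 365
Tax = $22,000 × 2.8% × 110/365 = $185.6438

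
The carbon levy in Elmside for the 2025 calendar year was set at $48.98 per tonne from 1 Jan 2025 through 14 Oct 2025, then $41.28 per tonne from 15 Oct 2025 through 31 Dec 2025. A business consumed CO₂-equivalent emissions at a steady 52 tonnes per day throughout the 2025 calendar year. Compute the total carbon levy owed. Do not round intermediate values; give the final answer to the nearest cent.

1 Jan – 14 Oct 2025: 287 days × 52 tonnes/day = 14,924 tonnes at $48.98/tonne → $730977.52
15 Oct – 31 Dec 2025: 78 days × 52 tonnes/day = 4,056 tonnes at $41.28/tonne → $167431.68

$898409.20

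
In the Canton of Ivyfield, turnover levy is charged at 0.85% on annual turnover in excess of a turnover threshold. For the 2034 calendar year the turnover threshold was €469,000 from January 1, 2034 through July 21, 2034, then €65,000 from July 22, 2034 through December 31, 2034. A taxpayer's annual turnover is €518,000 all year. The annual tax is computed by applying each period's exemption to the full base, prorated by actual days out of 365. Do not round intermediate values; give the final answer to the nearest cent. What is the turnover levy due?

January 1 – July 21, 2034: 202 days, exemption €469,000 → (€518,000 − €469,000) × 0.85% × 202/365 = €230.5014
July 22 – December 31, 2034: 163 days, exemption €65,000 → (€518,000 − €65,000) × 0.85% × 163/365 = €1,719.5384
Total = €1,950.0397

€1,950.04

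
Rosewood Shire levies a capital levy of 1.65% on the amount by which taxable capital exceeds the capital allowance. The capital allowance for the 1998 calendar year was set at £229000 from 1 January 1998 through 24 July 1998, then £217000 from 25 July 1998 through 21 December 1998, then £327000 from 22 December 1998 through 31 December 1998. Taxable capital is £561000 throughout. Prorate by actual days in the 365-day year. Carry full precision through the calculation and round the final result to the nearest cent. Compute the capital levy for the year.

1 January – 24 July 1998: 205 days, exemption £229000 → (£561000 − £229000) × 1.65% × 205/365 = £3076.6849
25 July – 21 December 1998: 150 days, exemption £217000 → (£561000 − £217000) × 1.65% × 150/365 = £2332.6027
22 December – 31 December 1998: 10 days, exemption £327000 → (£561000 − £327000) × 1.65% × 10/365 = £105.7808
Total = £5515.0685

£5515.07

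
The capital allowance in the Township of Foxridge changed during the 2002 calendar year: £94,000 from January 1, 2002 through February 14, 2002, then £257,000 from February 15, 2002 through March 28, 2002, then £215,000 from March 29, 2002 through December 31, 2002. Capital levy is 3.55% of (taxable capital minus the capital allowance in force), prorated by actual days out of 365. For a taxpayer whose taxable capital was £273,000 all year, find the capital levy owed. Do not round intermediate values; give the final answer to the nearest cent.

£2,417.02

January 1 – February 14, 2002: 45 days, exemption £94,000 → (£273,000 − £94,000) × 3.55% × 45/365 = £783.4315
February 15 – March 28, 2002: 42 days, exemption £257,000 → (£273,000 − £257,000) × 3.55% × 42/365 = £65.3589
March 29 – December 31, 2002: 278 days, exemption £215,000 → (£273,000 − £215,000) × 3.55% × 278/365 = £1,568.2247
Total = £2,417.0151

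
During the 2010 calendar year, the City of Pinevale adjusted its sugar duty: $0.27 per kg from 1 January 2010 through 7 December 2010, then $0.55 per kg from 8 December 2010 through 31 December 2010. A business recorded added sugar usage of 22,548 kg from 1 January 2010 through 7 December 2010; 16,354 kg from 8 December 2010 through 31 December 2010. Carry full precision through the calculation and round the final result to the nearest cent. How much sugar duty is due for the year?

$15082.66

1 January – 7 December 2010: 22,548 kg at $0.27/kg → $6087.96
8 December – 31 December 2010: 16,354 kg at $0.55/kg → $8994.70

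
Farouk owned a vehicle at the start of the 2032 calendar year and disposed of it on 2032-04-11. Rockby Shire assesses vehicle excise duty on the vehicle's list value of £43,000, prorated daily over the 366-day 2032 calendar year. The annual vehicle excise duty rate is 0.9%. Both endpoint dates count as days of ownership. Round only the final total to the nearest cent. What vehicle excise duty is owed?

Days held (2032-01-01 to 2032-04-11): 102 out of 366
Tax = £43,000 × 0.9% × 102/366 = £107.8525

£107.85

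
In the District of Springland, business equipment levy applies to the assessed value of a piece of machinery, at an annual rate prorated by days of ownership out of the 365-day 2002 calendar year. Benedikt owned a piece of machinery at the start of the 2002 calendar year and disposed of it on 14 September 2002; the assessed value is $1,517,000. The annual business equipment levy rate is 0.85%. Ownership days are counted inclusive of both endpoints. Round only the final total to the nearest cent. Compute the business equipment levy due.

Days held (1 January – 14 September 2002): 257 out of 365
Tax = $1,517,000 × 0.85% × 257/365 = $9,079.1411

$9,079.14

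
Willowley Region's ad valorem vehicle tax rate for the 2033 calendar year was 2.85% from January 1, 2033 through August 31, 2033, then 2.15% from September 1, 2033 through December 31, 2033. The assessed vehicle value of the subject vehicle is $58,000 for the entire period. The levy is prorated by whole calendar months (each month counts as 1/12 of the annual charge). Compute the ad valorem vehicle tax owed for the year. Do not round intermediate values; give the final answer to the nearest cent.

$1,517.67

January 1 – August 31, 2033: 8 months at 2.85% → $58,000 × 2.85% × 8/12 = $1,102.0000
September 1 – December 31, 2033: 4 months at 2.15% → $58,000 × 2.15% × 4/12 = $415.6667
Total = $1,517.6667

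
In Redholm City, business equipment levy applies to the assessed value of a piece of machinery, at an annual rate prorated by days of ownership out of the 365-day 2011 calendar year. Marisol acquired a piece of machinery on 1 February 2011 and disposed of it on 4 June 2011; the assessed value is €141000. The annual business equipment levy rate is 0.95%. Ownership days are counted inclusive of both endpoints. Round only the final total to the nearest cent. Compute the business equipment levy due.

Days held (1 February – 4 June 2011): 124 out of 365
Tax = €141000 × 0.95% × 124/365 = €455.0630

€455.06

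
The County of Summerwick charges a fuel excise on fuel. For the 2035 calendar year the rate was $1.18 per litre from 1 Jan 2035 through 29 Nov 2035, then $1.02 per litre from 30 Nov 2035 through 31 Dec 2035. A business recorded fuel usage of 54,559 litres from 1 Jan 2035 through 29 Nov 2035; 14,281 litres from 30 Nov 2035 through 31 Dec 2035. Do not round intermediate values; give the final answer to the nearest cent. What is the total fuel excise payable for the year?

$78,946.24

1 Jan – 29 Nov 2035: 54,559 litres at $1.18/litre → $64,379.62
30 Nov – 31 Dec 2035: 14,281 litres at $1.02/litre → $14,566.62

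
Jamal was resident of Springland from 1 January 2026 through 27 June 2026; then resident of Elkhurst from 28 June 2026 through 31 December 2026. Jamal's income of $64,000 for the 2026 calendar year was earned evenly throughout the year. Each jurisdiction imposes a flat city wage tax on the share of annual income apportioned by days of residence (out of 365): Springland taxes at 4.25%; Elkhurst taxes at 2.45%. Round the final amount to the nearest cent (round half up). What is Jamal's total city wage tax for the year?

$2,129.80

Springland, 1 January – 27 June 2026: 178 days → $64,000 × 4.25% × 178/365 = $1,326.4658
Elkhurst, 28 June – 31 December 2026: 187 days → $64,000 × 2.45% × 187/365 = $803.3315
Total = $2,129.7973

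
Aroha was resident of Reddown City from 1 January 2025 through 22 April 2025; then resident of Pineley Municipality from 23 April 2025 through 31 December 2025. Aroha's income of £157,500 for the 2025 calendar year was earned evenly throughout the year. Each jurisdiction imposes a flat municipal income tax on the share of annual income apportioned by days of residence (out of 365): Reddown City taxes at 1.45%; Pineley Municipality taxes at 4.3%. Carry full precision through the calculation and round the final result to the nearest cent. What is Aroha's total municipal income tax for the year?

Reddown City, 1 January – 22 April 2025: 112 days → £157,500 × 1.45% × 112/365 = £700.7671
Pineley Municipality, 23 April – 31 December 2025: 253 days → £157,500 × 4.3% × 253/365 = £4,694.3630
Total = £5,395.1301

£5,395.13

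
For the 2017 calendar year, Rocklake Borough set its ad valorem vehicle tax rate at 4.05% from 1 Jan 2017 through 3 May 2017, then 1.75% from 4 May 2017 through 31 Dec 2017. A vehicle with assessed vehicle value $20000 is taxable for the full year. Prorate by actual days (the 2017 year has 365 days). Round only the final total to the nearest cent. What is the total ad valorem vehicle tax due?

1 Jan – 3 May 2017: 123 days at 4.05% → $20000 × 4.05% × 123/365 = $272.9589
4 May – 31 Dec 2017: 242 days at 1.75% → $20000 × 1.75% × 242/365 = $232.0548
Total = $505.0137

$505.01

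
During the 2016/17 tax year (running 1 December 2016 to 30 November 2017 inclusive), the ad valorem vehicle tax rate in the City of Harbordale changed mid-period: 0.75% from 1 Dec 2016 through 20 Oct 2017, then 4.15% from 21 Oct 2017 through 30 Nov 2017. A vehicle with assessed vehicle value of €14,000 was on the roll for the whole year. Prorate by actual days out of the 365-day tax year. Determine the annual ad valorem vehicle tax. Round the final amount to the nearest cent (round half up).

€158.47

1 Dec 2016 – 20 Oct 2017: 324 days at 0.75% → €14,000 × 0.75% × 324/365 = €93.2055
21 Oct – 30 Nov 2017: 41 days at 4.15% → €14,000 × 4.15% × 41/365 = €65.2630
Total = €158.4685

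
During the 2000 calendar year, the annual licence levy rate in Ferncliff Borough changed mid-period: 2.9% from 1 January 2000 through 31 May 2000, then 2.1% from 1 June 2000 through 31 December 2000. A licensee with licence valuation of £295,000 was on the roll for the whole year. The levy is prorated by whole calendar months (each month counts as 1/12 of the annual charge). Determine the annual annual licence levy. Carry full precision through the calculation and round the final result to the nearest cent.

1 January – 31 May 2000: 5 months at 2.9% → £295,000 × 2.9% × 5/12 = £3,564.5833
1 June – 31 December 2000: 7 months at 2.1% → £295,000 × 2.1% × 7/12 = £3,613.7500
Total = £7,178.3333

£7,178.33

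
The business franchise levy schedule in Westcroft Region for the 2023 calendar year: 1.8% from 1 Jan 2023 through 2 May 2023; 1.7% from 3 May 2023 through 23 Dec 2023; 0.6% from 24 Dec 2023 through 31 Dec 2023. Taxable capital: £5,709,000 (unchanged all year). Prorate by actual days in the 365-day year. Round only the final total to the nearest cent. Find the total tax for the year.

1 Jan – 2 May 2023: 122 days at 1.8% → £5,709,000 × 1.8% × 122/365 = £34,347.8466
3 May – 23 Dec 2023: 235 days at 1.7% → £5,709,000 × 1.7% × 235/365 = £62,486.1781
24 Dec – 31 Dec 2023: 8 days at 0.6% → £5,709,000 × 0.6% × 8/365 = £750.7726
Total = £97,584.7973

£97,584.80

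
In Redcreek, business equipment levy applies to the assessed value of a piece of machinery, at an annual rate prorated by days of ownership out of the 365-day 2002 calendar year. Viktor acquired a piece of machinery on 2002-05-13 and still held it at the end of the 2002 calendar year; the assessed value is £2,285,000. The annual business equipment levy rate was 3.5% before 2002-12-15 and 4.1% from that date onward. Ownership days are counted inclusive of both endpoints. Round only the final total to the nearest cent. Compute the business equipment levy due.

2002-05-13 to 2002-12-14: 216 days at 3.5% → £2,285,000 × 3.5% × 216/365 = £47,327.6712
2002-12-15 to 2002-12-31: 17 days at 4.1% → £2,285,000 × 4.1% × 17/365 = £4,363.4110
Total = £51,691.0822

£51,691.08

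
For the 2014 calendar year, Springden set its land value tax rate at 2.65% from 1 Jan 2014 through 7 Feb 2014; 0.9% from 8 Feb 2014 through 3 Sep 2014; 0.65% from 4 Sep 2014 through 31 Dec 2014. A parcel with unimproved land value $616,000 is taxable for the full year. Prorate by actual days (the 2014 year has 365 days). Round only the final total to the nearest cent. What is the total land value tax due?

1 Jan – 7 Feb 2014: 38 days at 2.65% → $616,000 × 2.65% × 38/365 = $1,699.4849
8 Feb – 3 Sep 2014: 208 days at 0.9% → $616,000 × 0.9% × 208/365 = $3,159.3205
4 Sep – 31 Dec 2014: 119 days at 0.65% → $616,000 × 0.65% × 119/365 = $1,305.4137
Total = $6,164.2192

$6,164.22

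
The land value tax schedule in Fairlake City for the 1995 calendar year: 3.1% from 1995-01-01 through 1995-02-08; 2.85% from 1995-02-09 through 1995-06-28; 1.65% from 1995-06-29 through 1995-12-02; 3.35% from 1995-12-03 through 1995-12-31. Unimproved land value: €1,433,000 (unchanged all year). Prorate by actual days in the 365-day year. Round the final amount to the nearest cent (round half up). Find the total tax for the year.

€34,395.93

1995-01-01 to 1995-02-08: 39 days at 3.1% → €1,433,000 × 3.1% × 39/365 = €4,746.5671
1995-02-09 to 1995-06-28: 140 days at 2.85% → €1,433,000 × 2.85% × 140/365 = €15,664.8493
1995-06-29 to 1995-12-02: 157 days at 1.65% → €1,433,000 × 1.65% × 157/365 = €10,170.3740
1995-12-03 to 1995-12-31: 29 days at 3.35% → €1,433,000 × 3.35% × 29/365 = €3,814.1356
Total = €34,395.9260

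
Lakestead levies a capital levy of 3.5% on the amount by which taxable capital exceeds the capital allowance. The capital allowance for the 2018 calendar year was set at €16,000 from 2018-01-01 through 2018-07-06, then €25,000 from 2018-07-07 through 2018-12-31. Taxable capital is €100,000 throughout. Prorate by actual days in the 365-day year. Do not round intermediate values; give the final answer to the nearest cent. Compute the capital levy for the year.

2018-01-01 to 2018-07-06: 187 days, exemption €16,000 → (€100,000 − €16,000) × 3.5% × 187/365 = €1,506.2466
2018-07-07 to 2018-12-31: 178 days, exemption €25,000 → (€100,000 − €25,000) × 3.5% × 178/365 = €1,280.1370
Total = €2,786.3836

€2,786.38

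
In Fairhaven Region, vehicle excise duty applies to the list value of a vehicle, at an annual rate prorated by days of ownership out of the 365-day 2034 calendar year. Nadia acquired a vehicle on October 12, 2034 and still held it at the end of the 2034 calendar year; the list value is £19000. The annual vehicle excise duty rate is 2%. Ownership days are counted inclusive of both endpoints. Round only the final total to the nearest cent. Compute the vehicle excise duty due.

Days held (October 12 – December 31, 2034): 81 out of 365
Tax = £19000 × 2% × 81/365 = £84.3288

£84.33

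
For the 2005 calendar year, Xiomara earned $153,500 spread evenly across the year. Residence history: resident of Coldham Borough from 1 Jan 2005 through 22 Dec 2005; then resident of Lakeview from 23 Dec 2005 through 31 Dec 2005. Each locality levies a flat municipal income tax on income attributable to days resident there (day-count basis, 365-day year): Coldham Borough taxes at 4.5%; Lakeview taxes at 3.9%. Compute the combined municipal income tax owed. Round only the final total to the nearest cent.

Coldham Borough, 1 Jan – 22 Dec 2005: 356 days → $153,500 × 4.5% × 356/365 = $6,737.1781
Lakeview, 23 Dec – 31 Dec 2005: 9 days → $153,500 × 3.9% × 9/365 = $147.6123
Total = $6,884.7904

$6,884.79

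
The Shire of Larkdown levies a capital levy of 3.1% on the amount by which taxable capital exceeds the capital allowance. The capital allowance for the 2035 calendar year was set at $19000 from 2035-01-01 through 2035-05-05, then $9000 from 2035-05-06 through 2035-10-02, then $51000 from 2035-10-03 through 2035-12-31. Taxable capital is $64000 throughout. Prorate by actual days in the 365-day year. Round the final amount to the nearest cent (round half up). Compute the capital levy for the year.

2035-01-01 to 2035-05-05: 125 days, exemption $19000 → ($64000 − $19000) × 3.1% × 125/365 = $477.7397
2035-05-06 to 2035-10-02: 150 days, exemption $9000 → ($64000 − $9000) × 3.1% × 150/365 = $700.6849
2035-10-03 to 2035-12-31: 90 days, exemption $51000 → ($64000 − $51000) × 3.1% × 90/365 = $99.3699
Total = $1277.7945

$1277.79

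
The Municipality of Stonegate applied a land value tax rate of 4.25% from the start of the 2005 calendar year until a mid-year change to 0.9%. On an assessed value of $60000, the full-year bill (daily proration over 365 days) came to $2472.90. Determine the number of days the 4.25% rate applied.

Let d = days at the first rate; then 365 − d days at the second rate.
$60000 × [4.25%·d + 0.9%·(365−d)] / 365 = $2472.90
Solving gives d = 351, so the new rate took effect on 18 Dec 2005.

351 days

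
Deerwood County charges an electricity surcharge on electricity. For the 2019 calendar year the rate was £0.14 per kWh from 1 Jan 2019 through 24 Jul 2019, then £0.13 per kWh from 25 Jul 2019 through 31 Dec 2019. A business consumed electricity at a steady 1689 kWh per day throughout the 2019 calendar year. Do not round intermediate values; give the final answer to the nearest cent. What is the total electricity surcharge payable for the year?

£83,605.50

1 Jan – 24 Jul 2019: 205 days × 1689 kWh/day = 346,245 kWh at £0.14/kWh → £48,474.30
25 Jul – 31 Dec 2019: 160 days × 1689 kWh/day = 270,240 kWh at £0.13/kWh → £35,131.20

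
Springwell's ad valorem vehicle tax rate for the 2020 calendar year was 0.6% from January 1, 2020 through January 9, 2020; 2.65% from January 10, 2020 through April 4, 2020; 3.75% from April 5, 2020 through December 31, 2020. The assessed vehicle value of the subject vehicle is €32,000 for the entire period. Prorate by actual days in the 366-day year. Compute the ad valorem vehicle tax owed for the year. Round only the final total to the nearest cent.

January 1 – January 9, 2020: 9 days at 0.6% → €32,000 × 0.6% × 9/366 = €4.7213
January 10 – April 4, 2020: 86 days at 2.65% → €32,000 × 2.65% × 86/366 = €199.2568
April 5 – December 31, 2020: 271 days at 3.75% → €32,000 × 3.75% × 271/366 = €888.5246
Total = €1,092.5027

€1,092.50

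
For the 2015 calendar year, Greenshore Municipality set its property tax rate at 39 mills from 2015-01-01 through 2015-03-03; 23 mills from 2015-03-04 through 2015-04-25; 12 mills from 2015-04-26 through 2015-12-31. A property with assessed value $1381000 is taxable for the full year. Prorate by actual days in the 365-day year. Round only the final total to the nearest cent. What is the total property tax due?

2015-01-01 to 2015-03-03: 62 days at 39 mills → $1381000 × 3.9% × 62/365 = $9148.6521
2015-03-04 to 2015-04-25: 53 days at 23 mills → $1381000 × 2.3% × 53/365 = $4612.1616
2015-04-26 to 2015-12-31: 250 days at 12 mills → $1381000 × 1.2% × 250/365 = $11350.6849
Total = $25111.4986

$25111.50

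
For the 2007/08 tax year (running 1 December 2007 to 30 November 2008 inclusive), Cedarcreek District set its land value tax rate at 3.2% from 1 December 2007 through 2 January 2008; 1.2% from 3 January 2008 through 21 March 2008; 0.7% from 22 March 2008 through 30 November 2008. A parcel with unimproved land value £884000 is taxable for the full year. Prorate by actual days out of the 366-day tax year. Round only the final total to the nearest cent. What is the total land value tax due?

1 December 2007 – 2 January 2008: 33 days at 3.2% → £884000 × 3.2% × 33/366 = £2550.5574
3 January – 21 March 2008: 79 days at 1.2% → £884000 × 1.2% × 79/366 = £2289.7049
22 March – 30 November 2008: 254 days at 0.7% → £884000 × 0.7% × 254/366 = £4294.4044
Total = £9134.6667

£9134.67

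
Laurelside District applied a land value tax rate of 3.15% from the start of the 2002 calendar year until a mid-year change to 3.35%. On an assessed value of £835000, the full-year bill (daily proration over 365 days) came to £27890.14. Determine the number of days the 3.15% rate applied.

18 days

Let d = days at the first rate; then 365 − d days at the second rate.
£835000 × [3.15%·d + 3.35%·(365−d)] / 365 = £27890.14
Solving gives d = 18, so the new rate took effect on 19 Jan 2002.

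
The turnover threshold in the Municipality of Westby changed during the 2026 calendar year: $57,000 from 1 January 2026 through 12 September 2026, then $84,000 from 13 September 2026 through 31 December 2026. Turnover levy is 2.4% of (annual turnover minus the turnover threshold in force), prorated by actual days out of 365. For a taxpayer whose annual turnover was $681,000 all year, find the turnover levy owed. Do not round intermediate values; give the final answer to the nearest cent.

1 January – 12 September 2026: 255 days, exemption $57,000 → ($681,000 − $57,000) × 2.4% × 255/365 = $10,462.6849
13 September – 31 December 2026: 110 days, exemption $84,000 → ($681,000 − $84,000) × 2.4% × 110/365 = $4,318.0274
Total = $14,780.7123

$14,780.71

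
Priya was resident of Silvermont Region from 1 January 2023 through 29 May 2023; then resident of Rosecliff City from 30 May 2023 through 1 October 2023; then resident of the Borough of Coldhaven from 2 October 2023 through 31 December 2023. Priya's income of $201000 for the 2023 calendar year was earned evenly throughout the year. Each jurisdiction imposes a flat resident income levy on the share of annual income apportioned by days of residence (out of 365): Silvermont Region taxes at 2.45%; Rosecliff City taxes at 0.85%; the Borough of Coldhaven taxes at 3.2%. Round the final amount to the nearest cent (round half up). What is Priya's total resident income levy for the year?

$4198.97

Silvermont Region, 1 January – 29 May 2023: 149 days → $201000 × 2.45% × 149/365 = $2010.2753
Rosecliff City, 30 May – 1 October 2023: 125 days → $201000 × 0.85% × 125/365 = $585.1027
The Borough of Coldhaven, 2 October – 31 December 2023: 91 days → $201000 × 3.2% × 91/365 = $1603.5945
Total = $4198.9726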